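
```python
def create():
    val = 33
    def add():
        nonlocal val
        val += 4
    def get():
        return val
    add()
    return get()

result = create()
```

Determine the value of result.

Step 1: val = 33. add() modifies it via nonlocal, get() reads it.
Step 2: add() makes val = 33 + 4 = 37.
Step 3: get() returns 37. result = 37

The answer is 37.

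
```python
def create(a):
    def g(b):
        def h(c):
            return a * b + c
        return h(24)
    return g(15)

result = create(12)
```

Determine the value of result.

Step 1: a = 12, b = 15, c = 24.
Step 2: h() computes a * b + c = 12 * 15 + 24 = 204.
Step 3: result = 204

The answer is 204.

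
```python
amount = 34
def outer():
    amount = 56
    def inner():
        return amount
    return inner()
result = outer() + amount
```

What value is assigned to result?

Step 1: Global amount = 34. outer() shadows with amount = 56.
Step 2: inner() returns enclosing amount = 56. outer() = 56.
Step 3: result = 56 + global amount (34) = 90

The answer is 90.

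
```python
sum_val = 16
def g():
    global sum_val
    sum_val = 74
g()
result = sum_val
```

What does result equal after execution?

Step 1: sum_val = 16 globally.
Step 2: g() declares global sum_val and sets it to 74.
Step 3: After g(), global sum_val = 74. result = 74

The answer is 74.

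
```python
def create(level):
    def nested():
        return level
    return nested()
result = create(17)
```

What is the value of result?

Step 1: create(17) binds parameter level = 17.
Step 2: nested() looks up level in enclosing scope and finds the parameter level = 17.
Step 3: result = 17

The answer is 17.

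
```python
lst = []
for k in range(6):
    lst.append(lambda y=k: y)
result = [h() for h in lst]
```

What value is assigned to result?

Step 1: Default arg y=k captures k at each iteration.
Step 2: Each lambda has its own default: 0, 1, ..., 5.
Step 3: result = [0, 1, 2, 3, 4, 5]

The answer is [0, 1, 2, 3, 4, 5].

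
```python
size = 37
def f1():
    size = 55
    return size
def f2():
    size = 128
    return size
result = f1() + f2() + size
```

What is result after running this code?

Step 1: Each function shadows global size with its own local.
Step 2: f1() returns 55, f2() returns 128.
Step 3: Global size = 37 is unchanged. result = 55 + 128 + 37 = 220

The answer is 220.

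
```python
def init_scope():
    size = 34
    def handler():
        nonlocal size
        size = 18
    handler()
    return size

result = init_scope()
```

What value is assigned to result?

Step 1: init_scope() sets size = 34.
Step 2: handler() uses nonlocal to reassign size = 18.
Step 3: result = 18

The answer is 18.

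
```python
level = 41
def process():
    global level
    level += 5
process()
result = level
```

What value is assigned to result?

Step 1: level = 41 globally.
Step 2: process() modifies global level: level += 5 = 46.
Step 3: result = 46

The answer is 46.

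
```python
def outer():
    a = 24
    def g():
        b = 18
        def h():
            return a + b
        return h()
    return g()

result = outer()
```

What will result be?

Step 1: outer() defines a = 24. g() defines b = 18.
Step 2: h() accesses both from enclosing scopes: a = 24, b = 18.
Step 3: result = 24 + 18 = 42

The answer is 42.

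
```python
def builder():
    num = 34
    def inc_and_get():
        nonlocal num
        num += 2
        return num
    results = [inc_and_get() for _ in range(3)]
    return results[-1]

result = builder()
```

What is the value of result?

Step 1: num = 34.
Step 2: Three calls to inc_and_get(), each adding 2.
Step 3: Last value = 34 + 2 * 3 = 40

The answer is 40.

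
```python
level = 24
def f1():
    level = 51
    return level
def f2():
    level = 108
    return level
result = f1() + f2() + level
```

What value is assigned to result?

Step 1: Each function shadows global level with its own local.
Step 2: f1() returns 51, f2() returns 108.
Step 3: Global level = 24 is unchanged. result = 51 + 108 + 24 = 183

The answer is 183.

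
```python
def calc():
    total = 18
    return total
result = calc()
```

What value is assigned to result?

Step 1: calc() defines total = 18 in its local scope.
Step 2: return total finds the local variable total = 18.
Step 3: result = 18

The answer is 18.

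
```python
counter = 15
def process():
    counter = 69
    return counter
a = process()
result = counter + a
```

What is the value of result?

Step 1: Global counter = 15. process() returns local counter = 69.
Step 2: a = 69. Global counter still = 15.
Step 3: result = 15 + 69 = 84

The answer is 84.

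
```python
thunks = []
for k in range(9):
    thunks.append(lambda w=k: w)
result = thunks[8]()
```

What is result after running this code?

Step 1: Default argument w=k captures k's value at each iteration.
Step 2: thunks[8] captured w = 8 when k was 8.
Step 3: result = 8

The answer is 8.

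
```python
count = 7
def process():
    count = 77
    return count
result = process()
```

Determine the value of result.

Step 1: Global count = 7.
Step 2: process() creates local count = 77, shadowing the global.
Step 3: Returns local count = 77. result = 77

The answer is 77.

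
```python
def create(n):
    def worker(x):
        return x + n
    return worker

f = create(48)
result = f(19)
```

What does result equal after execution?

Step 1: create(48) creates a closure that captures n = 48.
Step 2: f(19) calls the closure with x = 19, returning 19 + 48 = 67.
Step 3: result = 67

The answer is 67.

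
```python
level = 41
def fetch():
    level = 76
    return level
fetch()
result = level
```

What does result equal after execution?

Step 1: level = 41 globally.
Step 2: fetch() creates a LOCAL level = 76 (no global keyword!).
Step 3: The global level is unchanged. result = 41

The answer is 41.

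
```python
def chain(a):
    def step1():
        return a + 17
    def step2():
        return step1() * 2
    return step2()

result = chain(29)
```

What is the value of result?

Step 1: chain(29) captures a = 29.
Step 2: step2() calls step1() which returns 29 + 17 = 46.
Step 3: step2() returns 46 * 2 = 92

The answer is 92.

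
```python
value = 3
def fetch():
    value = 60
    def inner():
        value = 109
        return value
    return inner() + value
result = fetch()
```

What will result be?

Step 1: fetch() has local value = 60. inner() has local value = 109.
Step 2: inner() returns its local value = 109.
Step 3: fetch() returns 109 + its own value (60) = 169

The answer is 169.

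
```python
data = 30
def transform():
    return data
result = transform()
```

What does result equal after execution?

Step 1: data = 30 is defined in the global scope.
Step 2: transform() looks up data. No local data exists, so Python checks the global scope via LEGB rule and finds data = 30.
Step 3: result = 30

The answer is 30.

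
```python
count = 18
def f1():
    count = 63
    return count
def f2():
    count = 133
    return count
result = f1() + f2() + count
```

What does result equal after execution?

Step 1: Each function shadows global count with its own local.
Step 2: f1() returns 63, f2() returns 133.
Step 3: Global count = 18 is unchanged. result = 63 + 133 + 18 = 214

The answer is 214.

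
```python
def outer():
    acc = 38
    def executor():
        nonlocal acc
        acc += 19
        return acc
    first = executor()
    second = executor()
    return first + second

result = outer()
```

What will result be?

Step 1: acc starts at 38.
Step 2: First call: acc = 38 + 19 = 57, returns 57.
Step 3: Second call: acc = 57 + 19 = 76, returns 76.
Step 4: result = 57 + 76 = 133

The answer is 133.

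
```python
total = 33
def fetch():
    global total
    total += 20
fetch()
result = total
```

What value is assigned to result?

Step 1: total = 33 globally.
Step 2: fetch() modifies global total: total += 20 = 53.
Step 3: result = 53

The answer is 53.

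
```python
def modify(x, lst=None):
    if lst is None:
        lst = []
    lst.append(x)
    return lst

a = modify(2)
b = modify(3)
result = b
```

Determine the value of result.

Step 1: None default with guard creates a NEW list each call.
Step 2: a = [2] (fresh list). b = [3] (another fresh list).
Step 3: result = [3] (this is the fix for mutable default)

The answer is [3].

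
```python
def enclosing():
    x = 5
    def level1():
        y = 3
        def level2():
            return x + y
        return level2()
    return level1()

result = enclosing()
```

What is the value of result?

Step 1: x = 5 in enclosing. y = 3 in level1.
Step 2: level2() reads x = 5 and y = 3 from enclosing scopes.
Step 3: result = 5 + 3 = 8

The answer is 8.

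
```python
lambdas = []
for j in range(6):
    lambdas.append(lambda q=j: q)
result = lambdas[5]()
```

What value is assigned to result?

Step 1: Default argument q=j captures j's value at each iteration.
Step 2: lambdas[5] captured q = 5 when j was 5.
Step 3: result = 5

The answer is 5.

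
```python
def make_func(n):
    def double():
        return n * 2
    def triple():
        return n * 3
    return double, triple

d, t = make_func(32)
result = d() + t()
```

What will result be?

Step 1: Both closures capture the same n = 32.
Step 2: d() = 32 * 2 = 64, t() = 32 * 3 = 96.
Step 3: result = 64 + 96 = 160

The answer is 160.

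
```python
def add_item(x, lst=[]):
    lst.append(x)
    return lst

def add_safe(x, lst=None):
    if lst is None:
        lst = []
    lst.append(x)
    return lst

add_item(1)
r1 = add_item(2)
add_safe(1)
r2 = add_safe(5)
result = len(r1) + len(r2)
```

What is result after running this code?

Step 1: add_item shares mutable default: after 2 calls, lst = [1, 2], len = 2.
Step 2: add_safe creates fresh list each time: r2 = [5], len = 1.
Step 3: result = 2 + 1 = 3

The answer is 3.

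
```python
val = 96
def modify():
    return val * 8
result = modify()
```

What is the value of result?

Step 1: val = 96 is defined globally.
Step 2: modify() looks up val from global scope = 96, then computes 96 * 8 = 768.
Step 3: result = 768

The answer is 768.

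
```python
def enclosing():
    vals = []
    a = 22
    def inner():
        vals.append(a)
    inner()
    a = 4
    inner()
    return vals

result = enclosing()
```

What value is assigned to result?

Step 1: a = 22. inner() appends current a to vals.
Step 2: First inner(): appends 22. Then a = 4.
Step 3: Second inner(): appends 4 (closure sees updated a). result = [22, 4]

The answer is [22, 4].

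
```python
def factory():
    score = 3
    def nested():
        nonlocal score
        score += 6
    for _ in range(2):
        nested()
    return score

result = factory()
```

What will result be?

Step 1: score = 3.
Step 2: nested() is called 2 times in a loop, each adding 6 via nonlocal.
Step 3: score = 3 + 6 * 2 = 15

The answer is 15.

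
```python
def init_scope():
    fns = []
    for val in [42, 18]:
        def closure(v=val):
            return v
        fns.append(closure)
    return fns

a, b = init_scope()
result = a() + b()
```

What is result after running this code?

Step 1: Default argument v=val captures val at each iteration.
Step 2: a() returns 42 (captured at first iteration), b() returns 18 (captured at second).
Step 3: result = 42 + 18 = 60

The answer is 60.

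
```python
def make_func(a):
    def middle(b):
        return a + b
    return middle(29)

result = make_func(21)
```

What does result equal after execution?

Step 1: make_func(21) passes a = 21.
Step 2: middle(29) has b = 29, reads a = 21 from enclosing.
Step 3: result = 21 + 29 = 50

The answer is 50.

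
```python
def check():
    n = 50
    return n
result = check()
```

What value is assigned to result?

Step 1: check() defines n = 50 in its local scope.
Step 2: return n finds the local variable n = 50.
Step 3: result = 50

The answer is 50.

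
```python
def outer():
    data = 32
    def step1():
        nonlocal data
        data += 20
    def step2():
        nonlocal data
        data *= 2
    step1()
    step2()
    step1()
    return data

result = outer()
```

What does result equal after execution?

Step 1: data = 32.
Step 2: step1(): data = 32 + 20 = 52.
Step 3: step2(): data = 52 * 2 = 104.
Step 4: step1(): data = 104 + 20 = 124. result = 124

The answer is 124.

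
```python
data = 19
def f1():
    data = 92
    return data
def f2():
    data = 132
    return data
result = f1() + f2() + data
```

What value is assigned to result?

Step 1: Each function shadows global data with its own local.
Step 2: f1() returns 92, f2() returns 132.
Step 3: Global data = 19 is unchanged. result = 92 + 132 + 19 = 243

The answer is 243.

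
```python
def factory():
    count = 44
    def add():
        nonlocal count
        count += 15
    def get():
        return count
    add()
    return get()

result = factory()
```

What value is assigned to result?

Step 1: count = 44. add() modifies it via nonlocal, get() reads it.
Step 2: add() makes count = 44 + 15 = 59.
Step 3: get() returns 59. result = 59

The answer is 59.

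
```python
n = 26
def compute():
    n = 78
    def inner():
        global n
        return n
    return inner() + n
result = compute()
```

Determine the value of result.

Step 1: Global n = 26. compute() shadows with local n = 78.
Step 2: inner() uses global keyword, so inner() returns global n = 26.
Step 3: compute() returns 26 + 78 = 104

The answer is 104.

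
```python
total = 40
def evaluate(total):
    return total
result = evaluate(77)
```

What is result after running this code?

Step 1: Global total = 40.
Step 2: evaluate(77) takes parameter total = 77, which shadows the global.
Step 3: result = 77

The answer is 77.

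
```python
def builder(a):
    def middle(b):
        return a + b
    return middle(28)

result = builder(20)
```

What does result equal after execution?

Step 1: builder(20) passes a = 20.
Step 2: middle(28) has b = 28, reads a = 20 from enclosing.
Step 3: result = 20 + 28 = 48

The answer is 48.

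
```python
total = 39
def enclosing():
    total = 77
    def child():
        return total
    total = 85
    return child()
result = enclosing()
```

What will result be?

Step 1: enclosing() sets total = 77, then later total = 85.
Step 2: child() is called after total is reassigned to 85. Closures capture variables by reference, not by value.
Step 3: result = 85

The answer is 85.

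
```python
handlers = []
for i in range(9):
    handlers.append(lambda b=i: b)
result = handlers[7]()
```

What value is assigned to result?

Step 1: Default argument b=i captures i's value at each iteration.
Step 2: handlers[7] captured b = 7 when i was 7.
Step 3: result = 7

The answer is 7.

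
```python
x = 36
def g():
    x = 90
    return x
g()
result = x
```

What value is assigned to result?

Step 1: Global x = 36.
Step 2: g() creates local x = 90 (shadow, not modification).
Step 3: After g() returns, global x is unchanged. result = 36

The answer is 36.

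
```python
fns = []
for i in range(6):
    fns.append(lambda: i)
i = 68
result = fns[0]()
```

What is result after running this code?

Step 1: Lambdas capture the variable i by reference, not by value.
Step 2: After the loop, i is reassigned to 68.
Step 3: fns[0]() looks up the current i = 68. result = 68

The answer is 68.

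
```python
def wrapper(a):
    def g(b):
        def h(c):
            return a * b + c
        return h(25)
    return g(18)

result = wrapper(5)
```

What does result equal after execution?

Step 1: a = 5, b = 18, c = 25.
Step 2: h() computes a * b + c = 5 * 18 + 25 = 115.
Step 3: result = 115

The answer is 115.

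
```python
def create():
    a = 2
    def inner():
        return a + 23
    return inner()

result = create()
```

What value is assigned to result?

Step 1: create() defines a = 2.
Step 2: inner() reads a = 2 from enclosing scope, returns 2 + 23 = 25.
Step 3: result = 25

The answer is 25.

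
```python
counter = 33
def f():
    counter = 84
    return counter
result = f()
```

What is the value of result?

Step 1: Global counter = 33.
Step 2: f() creates local counter = 84, shadowing the global.
Step 3: Returns local counter = 84. result = 84

The answer is 84.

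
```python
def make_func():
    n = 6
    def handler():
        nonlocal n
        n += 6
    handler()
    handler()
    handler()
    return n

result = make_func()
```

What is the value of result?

Step 1: n starts at 6.
Step 2: handler() is called 3 times, each adding 6.
Step 3: n = 6 + 6 * 3 = 24

The answer is 24.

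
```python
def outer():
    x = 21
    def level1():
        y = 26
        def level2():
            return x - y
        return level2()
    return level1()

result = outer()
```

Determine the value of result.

Step 1: x = 21 in outer. y = 26 in level1.
Step 2: level2() reads x = 21 and y = 26 from enclosing scopes.
Step 3: result = 21 - 26 = -5

The answer is -5.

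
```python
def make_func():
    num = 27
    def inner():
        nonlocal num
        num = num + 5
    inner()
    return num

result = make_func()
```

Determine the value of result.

Step 1: make_func() sets num = 27.
Step 2: inner() uses nonlocal to modify num in make_func's scope: num = 27 + 5 = 32.
Step 3: make_func() returns the modified num = 32

The answer is 32.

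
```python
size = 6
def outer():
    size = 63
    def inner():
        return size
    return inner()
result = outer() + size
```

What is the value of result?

Step 1: Global size = 6. outer() shadows with size = 63.
Step 2: inner() returns enclosing size = 63. outer() = 63.
Step 3: result = 63 + global size (6) = 69

The answer is 69.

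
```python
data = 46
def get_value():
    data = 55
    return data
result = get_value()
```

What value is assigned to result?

Step 1: Global data = 46.
Step 2: get_value() creates local data = 55, shadowing the global.
Step 3: Returns local data = 55. result = 55

The answer is 55.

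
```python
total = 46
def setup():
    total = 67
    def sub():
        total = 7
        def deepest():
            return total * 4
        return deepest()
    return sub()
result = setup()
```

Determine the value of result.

Step 1: deepest() looks up total through LEGB: not local, finds total = 7 in enclosing sub().
Step 2: Returns 7 * 4 = 28.
Step 3: result = 28

The answer is 28.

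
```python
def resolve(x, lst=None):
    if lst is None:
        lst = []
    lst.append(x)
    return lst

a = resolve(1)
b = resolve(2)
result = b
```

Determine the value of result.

Step 1: None default with guard creates a NEW list each call.
Step 2: a = [1] (fresh list). b = [2] (another fresh list).
Step 3: result = [2] (this is the fix for mutable default)

The answer is [2].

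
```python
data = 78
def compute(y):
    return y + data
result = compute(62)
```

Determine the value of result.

Step 1: data = 78 is defined globally.
Step 2: compute(62) uses parameter y = 62 and looks up data from global scope = 78.
Step 3: result = 62 + 78 = 140

The answer is 140.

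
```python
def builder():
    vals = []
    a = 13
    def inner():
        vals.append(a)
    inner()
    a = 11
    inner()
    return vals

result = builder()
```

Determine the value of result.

Step 1: a = 13. inner() appends current a to vals.
Step 2: First inner(): appends 13. Then a = 11.
Step 3: Second inner(): appends 11 (closure sees updated a). result = [13, 11]

The answer is [13, 11].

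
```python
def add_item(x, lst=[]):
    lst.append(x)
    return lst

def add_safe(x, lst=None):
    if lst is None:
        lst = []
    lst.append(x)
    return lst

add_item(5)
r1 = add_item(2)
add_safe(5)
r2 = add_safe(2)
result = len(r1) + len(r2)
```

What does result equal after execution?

Step 1: add_item shares mutable default: after 2 calls, lst = [5, 2], len = 2.
Step 2: add_safe creates fresh list each time: r2 = [2], len = 1.
Step 3: result = 2 + 1 = 3

The answer is 3.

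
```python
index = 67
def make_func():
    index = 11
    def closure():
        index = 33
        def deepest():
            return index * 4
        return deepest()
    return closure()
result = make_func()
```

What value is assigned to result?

Step 1: deepest() looks up index through LEGB: not local, finds index = 33 in enclosing closure().
Step 2: Returns 33 * 4 = 132.
Step 3: result = 132

The answer is 132.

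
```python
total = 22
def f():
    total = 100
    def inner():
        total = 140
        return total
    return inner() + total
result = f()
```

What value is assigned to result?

Step 1: f() has local total = 100. inner() has local total = 140.
Step 2: inner() returns its local total = 140.
Step 3: f() returns 140 + its own total (100) = 240

The answer is 240.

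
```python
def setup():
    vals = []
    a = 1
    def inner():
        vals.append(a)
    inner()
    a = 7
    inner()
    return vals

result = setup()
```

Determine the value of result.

Step 1: a = 1. inner() appends current a to vals.
Step 2: First inner(): appends 1. Then a = 7.
Step 3: Second inner(): appends 7 (closure sees updated a). result = [1, 7]

The answer is [1, 7].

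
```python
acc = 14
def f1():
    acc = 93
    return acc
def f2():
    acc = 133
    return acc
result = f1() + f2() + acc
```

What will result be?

Step 1: Each function shadows global acc with its own local.
Step 2: f1() returns 93, f2() returns 133.
Step 3: Global acc = 14 is unchanged. result = 93 + 133 + 14 = 240

The answer is 240.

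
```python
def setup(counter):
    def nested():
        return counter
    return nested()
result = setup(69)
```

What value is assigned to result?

Step 1: setup(69) binds parameter counter = 69.
Step 2: nested() looks up counter in enclosing scope and finds the parameter counter = 69.
Step 3: result = 69

The answer is 69.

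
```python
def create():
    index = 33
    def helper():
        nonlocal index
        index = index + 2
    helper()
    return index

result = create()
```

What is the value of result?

Step 1: create() sets index = 33.
Step 2: helper() uses nonlocal to modify index in create's scope: index = 33 + 2 = 35.
Step 3: create() returns the modified index = 35

The answer is 35.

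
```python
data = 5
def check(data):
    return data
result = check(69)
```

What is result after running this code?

Step 1: Global data = 5.
Step 2: check(69) takes parameter data = 69, which shadows the global.
Step 3: result = 69

The answer is 69.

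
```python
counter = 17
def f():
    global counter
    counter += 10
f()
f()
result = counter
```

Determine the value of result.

Step 1: counter = 17.
Step 2: First f(): counter = 17 + 10 = 27.
Step 3: Second f(): counter = 27 + 10 = 37. result = 37

The answer is 37.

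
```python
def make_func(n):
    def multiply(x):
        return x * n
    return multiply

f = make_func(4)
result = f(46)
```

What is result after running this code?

Step 1: make_func(4) returns multiply closure with n = 4.
Step 2: f(46) computes 46 * 4 = 184.
Step 3: result = 184

The answer is 184.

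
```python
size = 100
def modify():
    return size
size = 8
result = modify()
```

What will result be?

Step 1: size is first set to 100, then reassigned to 8.
Step 2: modify() is called after the reassignment, so it looks up the current global size = 8.
Step 3: result = 8

The answer is 8.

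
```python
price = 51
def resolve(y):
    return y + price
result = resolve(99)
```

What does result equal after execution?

Step 1: price = 51 is defined globally.
Step 2: resolve(99) uses parameter y = 99 and looks up price from global scope = 51.
Step 3: result = 99 + 51 = 150

The answer is 150.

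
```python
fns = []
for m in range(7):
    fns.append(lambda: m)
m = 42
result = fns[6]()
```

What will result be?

Step 1: Lambdas capture the variable m by reference, not by value.
Step 2: After the loop, m is reassigned to 42.
Step 3: fns[6]() looks up the current m = 42. result = 42

The answer is 42.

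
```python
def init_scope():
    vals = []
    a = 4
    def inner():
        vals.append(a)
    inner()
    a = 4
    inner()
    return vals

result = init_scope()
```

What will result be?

Step 1: a = 4. inner() appends current a to vals.
Step 2: First inner(): appends 4. Then a = 4.
Step 3: Second inner(): appends 4 (closure sees updated a). result = [4, 4]

The answer is [4, 4].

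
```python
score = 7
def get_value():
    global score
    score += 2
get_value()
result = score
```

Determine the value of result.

Step 1: score = 7 globally.
Step 2: get_value() modifies global score: score += 2 = 9.
Step 3: result = 9

The answer is 9.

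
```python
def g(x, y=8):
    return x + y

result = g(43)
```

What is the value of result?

Step 1: g(43) uses default y = 8.
Step 2: Returns 43 + 8 = 51.
Step 3: result = 51

The answer is 51.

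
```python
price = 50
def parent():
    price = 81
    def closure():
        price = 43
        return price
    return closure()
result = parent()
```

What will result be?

Step 1: Three scopes define price: global (50), parent (81), closure (43).
Step 2: closure() has its own local price = 43, which shadows both enclosing and global.
Step 3: result = 43 (local wins in LEGB)

The answer is 43.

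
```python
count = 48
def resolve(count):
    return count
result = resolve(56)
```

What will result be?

Step 1: Global count = 48.
Step 2: resolve(56) takes parameter count = 56, which shadows the global.
Step 3: result = 56

The answer is 56.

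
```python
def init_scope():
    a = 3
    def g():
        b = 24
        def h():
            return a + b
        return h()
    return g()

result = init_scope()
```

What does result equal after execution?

Step 1: init_scope() defines a = 3. g() defines b = 24.
Step 2: h() accesses both from enclosing scopes: a = 3, b = 24.
Step 3: result = 3 + 24 = 27

The answer is 27.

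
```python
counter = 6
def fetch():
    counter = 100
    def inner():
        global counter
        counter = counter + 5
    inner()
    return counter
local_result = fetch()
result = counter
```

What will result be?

Step 1: Global counter = 6. fetch() creates local counter = 100.
Step 2: inner() declares global counter and adds 5: global counter = 6 + 5 = 11.
Step 3: fetch() returns its local counter = 100 (unaffected by inner).
Step 4: result = global counter = 11

The answer is 11.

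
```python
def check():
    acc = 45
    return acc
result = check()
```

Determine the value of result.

Step 1: check() defines acc = 45 in its local scope.
Step 2: return acc finds the local variable acc = 45.
Step 3: result = 45

The answer is 45.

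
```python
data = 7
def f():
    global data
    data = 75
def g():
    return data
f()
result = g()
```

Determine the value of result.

Step 1: data = 7.
Step 2: f() sets global data = 75.
Step 3: g() reads global data = 75. result = 75

The answer is 75.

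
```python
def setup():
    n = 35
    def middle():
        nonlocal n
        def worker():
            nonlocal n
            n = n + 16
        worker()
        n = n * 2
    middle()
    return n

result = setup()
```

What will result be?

Step 1: n = 35.
Step 2: worker() adds 16: n = 35 + 16 = 51.
Step 3: middle() doubles: n = 51 * 2 = 102.
Step 4: result = 102

The answer is 102.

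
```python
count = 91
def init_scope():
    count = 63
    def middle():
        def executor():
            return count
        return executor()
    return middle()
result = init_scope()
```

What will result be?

Step 1: init_scope() defines count = 63. middle() and executor() have no local count.
Step 2: executor() checks local (none), enclosing middle() (none), enclosing init_scope() and finds count = 63.
Step 3: result = 63

The answer is 63.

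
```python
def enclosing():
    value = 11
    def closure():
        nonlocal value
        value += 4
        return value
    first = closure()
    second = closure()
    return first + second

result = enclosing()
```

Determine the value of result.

Step 1: value starts at 11.
Step 2: First call: value = 11 + 4 = 15, returns 15.
Step 3: Second call: value = 15 + 4 = 19, returns 19.
Step 4: result = 15 + 19 = 34

The answer is 34.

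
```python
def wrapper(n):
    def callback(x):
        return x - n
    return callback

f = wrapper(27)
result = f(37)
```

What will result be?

Step 1: wrapper(27) creates a closure capturing n = 27.
Step 2: f(37) computes 37 - 27 = 10.
Step 3: result = 10

The answer is 10.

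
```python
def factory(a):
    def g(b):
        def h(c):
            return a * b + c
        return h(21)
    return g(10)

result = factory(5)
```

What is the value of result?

Step 1: a = 5, b = 10, c = 21.
Step 2: h() computes a * b + c = 5 * 10 + 21 = 71.
Step 3: result = 71

The answer is 71.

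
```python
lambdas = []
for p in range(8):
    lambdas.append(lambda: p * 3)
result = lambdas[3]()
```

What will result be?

Step 1: All lambdas reference the same variable p (late binding).
Step 2: After the loop, p = 7. Every lambda returns p * 3.
Step 3: lambdas[3]() = 7 * 3 = 21

The answer is 21.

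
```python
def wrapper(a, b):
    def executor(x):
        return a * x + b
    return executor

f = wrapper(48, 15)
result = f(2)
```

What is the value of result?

Step 1: wrapper(48, 15) captures a = 48, b = 15.
Step 2: f(2) computes 48 * 2 + 15 = 111.
Step 3: result = 111

The answer is 111.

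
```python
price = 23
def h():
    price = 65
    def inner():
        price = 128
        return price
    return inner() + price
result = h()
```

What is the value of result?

Step 1: h() has local price = 65. inner() has local price = 128.
Step 2: inner() returns its local price = 128.
Step 3: h() returns 128 + its own price (65) = 193

The answer is 193.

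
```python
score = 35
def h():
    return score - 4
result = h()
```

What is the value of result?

Step 1: score = 35 is defined globally.
Step 2: h() looks up score from global scope = 35, then computes 35 - 4 = 31.
Step 3: result = 31

The answer is 31.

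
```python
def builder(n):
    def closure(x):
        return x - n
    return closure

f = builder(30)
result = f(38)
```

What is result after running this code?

Step 1: builder(30) creates a closure capturing n = 30.
Step 2: f(38) computes 38 - 30 = 8.
Step 3: result = 8

The answer is 8.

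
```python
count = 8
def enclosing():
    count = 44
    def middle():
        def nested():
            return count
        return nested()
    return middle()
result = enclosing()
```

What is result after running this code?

Step 1: enclosing() defines count = 44. middle() and nested() have no local count.
Step 2: nested() checks local (none), enclosing middle() (none), enclosing enclosing() and finds count = 44.
Step 3: result = 44

The answer is 44.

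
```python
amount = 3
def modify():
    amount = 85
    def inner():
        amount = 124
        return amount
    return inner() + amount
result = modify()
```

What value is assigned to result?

Step 1: modify() has local amount = 85. inner() has local amount = 124.
Step 2: inner() returns its local amount = 124.
Step 3: modify() returns 124 + its own amount (85) = 209

The answer is 209.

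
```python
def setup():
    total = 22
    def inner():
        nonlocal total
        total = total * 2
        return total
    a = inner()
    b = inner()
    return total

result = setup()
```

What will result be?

Step 1: total starts at 22.
Step 2: First inner(): total = 22 * 2 = 44.
Step 3: Second inner(): total = 44 * 2 = 88.
Step 4: result = 88

The answer is 88.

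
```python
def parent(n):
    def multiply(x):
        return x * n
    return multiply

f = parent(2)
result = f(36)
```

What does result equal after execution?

Step 1: parent(2) returns multiply closure with n = 2.
Step 2: f(36) computes 36 * 2 = 72.
Step 3: result = 72

The answer is 72.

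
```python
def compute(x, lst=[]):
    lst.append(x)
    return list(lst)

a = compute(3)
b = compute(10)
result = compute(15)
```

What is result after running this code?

Step 1: Default list is shared. list() creates copies for return values.
Step 2: Internal list grows: [3] -> [3, 10] -> [3, 10, 15].
Step 3: result = [3, 10, 15]

The answer is [3, 10, 15].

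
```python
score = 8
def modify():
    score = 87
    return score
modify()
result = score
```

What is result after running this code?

Step 1: score = 8 globally.
Step 2: modify() creates a LOCAL score = 87 (no global keyword!).
Step 3: The global score is unchanged. result = 8

The answer is 8.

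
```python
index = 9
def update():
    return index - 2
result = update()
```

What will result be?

Step 1: index = 9 is defined globally.
Step 2: update() looks up index from global scope = 9, then computes 9 - 2 = 7.
Step 3: result = 7

The answer is 7.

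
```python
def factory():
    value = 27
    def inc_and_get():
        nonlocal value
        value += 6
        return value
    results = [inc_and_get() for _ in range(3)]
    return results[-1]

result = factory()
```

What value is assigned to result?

Step 1: value = 27.
Step 2: Three calls to inc_and_get(), each adding 6.
Step 3: Last value = 27 + 6 * 3 = 45

The answer is 45.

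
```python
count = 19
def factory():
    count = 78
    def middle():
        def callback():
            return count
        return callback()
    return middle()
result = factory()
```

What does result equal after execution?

Step 1: factory() defines count = 78. middle() and callback() have no local count.
Step 2: callback() checks local (none), enclosing middle() (none), enclosing factory() and finds count = 78.
Step 3: result = 78

The answer is 78.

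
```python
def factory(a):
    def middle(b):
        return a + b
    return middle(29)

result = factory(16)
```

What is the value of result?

Step 1: factory(16) passes a = 16.
Step 2: middle(29) has b = 29, reads a = 16 from enclosing.
Step 3: result = 16 + 29 = 45

The answer is 45.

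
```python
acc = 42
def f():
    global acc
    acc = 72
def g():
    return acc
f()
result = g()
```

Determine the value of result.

Step 1: acc = 42.
Step 2: f() sets global acc = 72.
Step 3: g() reads global acc = 72. result = 72

The answer is 72.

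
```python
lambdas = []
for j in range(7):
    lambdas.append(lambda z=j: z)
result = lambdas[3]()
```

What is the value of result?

Step 1: Default argument z=j captures j's value at each iteration.
Step 2: lambdas[3] captured z = 3 when j was 3.
Step 3: result = 3

The answer is 3.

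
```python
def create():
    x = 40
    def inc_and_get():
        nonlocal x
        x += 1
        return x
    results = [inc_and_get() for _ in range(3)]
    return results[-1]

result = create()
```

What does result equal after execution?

Step 1: x = 40.
Step 2: Three calls to inc_and_get(), each adding 1.
Step 3: Last value = 40 + 1 * 3 = 43

The answer is 43.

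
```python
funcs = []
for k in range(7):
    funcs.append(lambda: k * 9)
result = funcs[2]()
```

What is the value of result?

Step 1: All lambdas reference the same variable k (late binding).
Step 2: After the loop, k = 6. Every lambda returns k * 9.
Step 3: funcs[2]() = 6 * 9 = 54

The answer is 54.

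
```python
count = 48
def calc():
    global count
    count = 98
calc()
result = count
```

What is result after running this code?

Step 1: count = 48 globally.
Step 2: calc() declares global count and sets it to 98.
Step 3: After calc(), global count = 98. result = 98

The answer is 98.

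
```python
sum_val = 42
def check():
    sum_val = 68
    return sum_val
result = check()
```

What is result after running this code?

Step 1: Global sum_val = 42.
Step 2: check() creates local sum_val = 68, shadowing the global.
Step 3: Returns local sum_val = 68. result = 68

The answer is 68.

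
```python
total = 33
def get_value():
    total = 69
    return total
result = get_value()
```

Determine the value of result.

Step 1: Global total = 33.
Step 2: get_value() creates local total = 69, shadowing the global.
Step 3: Returns local total = 69. result = 69

The answer is 69.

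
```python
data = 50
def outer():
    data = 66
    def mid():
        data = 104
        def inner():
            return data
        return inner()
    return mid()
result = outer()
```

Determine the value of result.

Step 1: Three levels of shadowing: global 50, outer 66, mid 104.
Step 2: inner() finds data = 104 in enclosing mid() scope.
Step 3: result = 104

The answer is 104.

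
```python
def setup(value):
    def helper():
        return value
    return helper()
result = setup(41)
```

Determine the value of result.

Step 1: setup(41) binds parameter value = 41.
Step 2: helper() looks up value in enclosing scope and finds the parameter value = 41.
Step 3: result = 41

The answer is 41.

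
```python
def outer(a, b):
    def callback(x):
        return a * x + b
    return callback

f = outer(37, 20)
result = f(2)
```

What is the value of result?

Step 1: outer(37, 20) captures a = 37, b = 20.
Step 2: f(2) computes 37 * 2 + 20 = 94.
Step 3: result = 94

The answer is 94.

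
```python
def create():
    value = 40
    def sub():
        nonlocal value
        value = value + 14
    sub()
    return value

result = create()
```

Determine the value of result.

Step 1: create() sets value = 40.
Step 2: sub() uses nonlocal to modify value in create's scope: value = 40 + 14 = 54.
Step 3: create() returns the modified value = 54

The answer is 54.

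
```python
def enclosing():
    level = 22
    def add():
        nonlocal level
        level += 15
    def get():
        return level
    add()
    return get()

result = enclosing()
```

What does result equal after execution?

Step 1: level = 22. add() modifies it via nonlocal, get() reads it.
Step 2: add() makes level = 22 + 15 = 37.
Step 3: get() returns 37. result = 37

The answer is 37.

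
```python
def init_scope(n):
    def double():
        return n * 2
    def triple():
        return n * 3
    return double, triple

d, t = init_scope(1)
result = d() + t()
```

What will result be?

Step 1: Both closures capture the same n = 1.
Step 2: d() = 1 * 2 = 2, t() = 1 * 3 = 3.
Step 3: result = 2 + 3 = 5

The answer is 5.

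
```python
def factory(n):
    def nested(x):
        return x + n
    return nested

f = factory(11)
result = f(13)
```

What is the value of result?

Step 1: factory(11) creates a closure that captures n = 11.
Step 2: f(13) calls the closure with x = 13, returning 13 + 11 = 24.
Step 3: result = 24

The answer is 24.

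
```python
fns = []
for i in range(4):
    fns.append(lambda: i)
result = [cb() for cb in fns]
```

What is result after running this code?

Step 1: All 4 lambdas share the same variable i.
Step 2: After the loop, i = 3.
Step 3: Each call returns 3. result = [3, 3, 3, 3]

The answer is [3, 3, 3, 3].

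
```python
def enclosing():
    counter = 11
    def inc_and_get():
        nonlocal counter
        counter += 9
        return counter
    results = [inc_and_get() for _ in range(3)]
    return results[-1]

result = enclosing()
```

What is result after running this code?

Step 1: counter = 11.
Step 2: Three calls to inc_and_get(), each adding 9.
Step 3: Last value = 11 + 9 * 3 = 38

The answer is 38.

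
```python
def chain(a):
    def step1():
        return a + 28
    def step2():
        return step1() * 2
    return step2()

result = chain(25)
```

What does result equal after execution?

Step 1: chain(25) captures a = 25.
Step 2: step2() calls step1() which returns 25 + 28 = 53.
Step 3: step2() returns 53 * 2 = 106

The answer is 106.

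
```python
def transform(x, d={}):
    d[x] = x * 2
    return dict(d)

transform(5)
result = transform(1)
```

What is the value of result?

Step 1: Mutable default dict is shared across calls.
Step 2: First call adds 5: 10. Second call adds 1: 2.
Step 3: result = {5: 10, 1: 2}

The answer is {5: 10, 1: 2}.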